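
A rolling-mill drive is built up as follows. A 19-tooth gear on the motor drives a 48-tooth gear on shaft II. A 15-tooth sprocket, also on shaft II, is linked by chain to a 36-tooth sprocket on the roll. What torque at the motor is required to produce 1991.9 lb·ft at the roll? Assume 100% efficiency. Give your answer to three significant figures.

329 lb·ft

Overall ratio R = 2.5263 × 2.4 = 6.0632.
Input torque = output torque / R = 1991.9 / 6.0632 = 328.53 lb·ft.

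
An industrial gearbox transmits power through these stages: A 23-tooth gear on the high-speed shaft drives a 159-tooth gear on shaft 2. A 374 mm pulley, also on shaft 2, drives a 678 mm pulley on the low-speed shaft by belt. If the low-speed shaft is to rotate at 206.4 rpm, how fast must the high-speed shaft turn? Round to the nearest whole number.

2587 rpm

Overall ratio R = 6.913 × 1.8128 = 12.532.
Required input speed = output speed × R = 206.4 × 12.532 = 2586.6 rpm.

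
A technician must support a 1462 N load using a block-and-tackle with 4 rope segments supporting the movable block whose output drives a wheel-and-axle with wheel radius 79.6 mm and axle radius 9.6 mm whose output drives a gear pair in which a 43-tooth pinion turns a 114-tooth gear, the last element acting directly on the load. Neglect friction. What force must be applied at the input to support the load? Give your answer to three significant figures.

16.6 N

Block-and-tackle MA = number of supporting rope parts = 4.
Wheel-and-axle MA = R/r = 79.6/9.6 = 8.2917.
Gear pair MA = 114/43 = 2.6512.
Combined ideal MA = 4 × 8.2917 × 2.6512 = 87.93.
Effort = load / MA = 1462 / 87.93 = 16.627 N.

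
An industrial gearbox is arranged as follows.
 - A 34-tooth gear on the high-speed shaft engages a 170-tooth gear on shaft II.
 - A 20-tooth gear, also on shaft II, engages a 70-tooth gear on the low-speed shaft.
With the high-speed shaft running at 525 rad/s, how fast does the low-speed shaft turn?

30 rad/s

gear mesh 170/34 = 5 → 525/5 = 105 rad/s
gear mesh 70/20 = 3.5 → 105/3.5 = 30 rad/s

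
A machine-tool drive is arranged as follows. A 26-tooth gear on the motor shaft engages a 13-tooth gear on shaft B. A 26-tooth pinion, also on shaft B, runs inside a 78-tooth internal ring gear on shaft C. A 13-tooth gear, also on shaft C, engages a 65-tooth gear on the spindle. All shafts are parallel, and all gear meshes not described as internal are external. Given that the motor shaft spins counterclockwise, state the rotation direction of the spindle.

the motor shaft → shaft B: external mesh, 1 reversal → CW.
shaft B → shaft C: internal mesh, same direction → CW.
shaft C → the spindle: external mesh, 1 reversal → CCW.
2 reversals in total — an even number — so the spindle turns the same way as the motor shaft.

counterclockwise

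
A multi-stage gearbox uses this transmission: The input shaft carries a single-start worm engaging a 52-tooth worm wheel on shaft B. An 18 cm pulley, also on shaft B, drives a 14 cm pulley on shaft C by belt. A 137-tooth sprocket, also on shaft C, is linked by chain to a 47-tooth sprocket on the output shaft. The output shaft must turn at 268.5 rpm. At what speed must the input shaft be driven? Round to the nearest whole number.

Overall ratio R = 52 × 0.77778 × 0.34307 = 13.875.
Required input speed = output speed × R = 268.5 × 13.875 = 3725.5 rpm.

3725 rpm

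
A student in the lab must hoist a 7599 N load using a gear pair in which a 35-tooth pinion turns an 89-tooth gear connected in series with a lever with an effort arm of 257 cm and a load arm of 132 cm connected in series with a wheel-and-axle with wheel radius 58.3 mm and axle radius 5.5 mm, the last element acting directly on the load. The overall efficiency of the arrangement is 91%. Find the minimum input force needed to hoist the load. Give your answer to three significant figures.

159 N

Gear pair MA = 89/35 = 2.5429.
Lever MA = effort arm / load arm = 257/132 = 1.947.
Wheel-and-axle MA = R/r = 58.3/5.5 = 10.6.
Combined ideal MA = 2.5429 × 1.947 × 10.6 = 52.479.
Actual MA = 52.479 × 0.91 = 47.756.
Effort = load / actual MA = 7599 / 47.756 = 159.12 N.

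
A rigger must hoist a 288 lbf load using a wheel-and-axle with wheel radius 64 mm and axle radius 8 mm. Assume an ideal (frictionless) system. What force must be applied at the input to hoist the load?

Wheel-and-axle MA = R/r = 64/8 = 8.
Effort = load / MA = 288 / 8 = 36 lbf.

36 lbf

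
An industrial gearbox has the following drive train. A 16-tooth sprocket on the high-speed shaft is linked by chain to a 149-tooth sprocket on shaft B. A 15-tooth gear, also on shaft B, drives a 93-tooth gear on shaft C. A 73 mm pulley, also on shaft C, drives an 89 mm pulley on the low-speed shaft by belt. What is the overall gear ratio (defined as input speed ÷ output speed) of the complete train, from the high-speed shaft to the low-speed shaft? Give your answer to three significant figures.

Each stage contributes driven/driver: chain 149/16 = 9.3125, gear mesh 93/15 = 6.2, belt 89/73 = 1.2192.
Overall: 9.3125 × 6.2 × 1.2192 = 70.392.

70.4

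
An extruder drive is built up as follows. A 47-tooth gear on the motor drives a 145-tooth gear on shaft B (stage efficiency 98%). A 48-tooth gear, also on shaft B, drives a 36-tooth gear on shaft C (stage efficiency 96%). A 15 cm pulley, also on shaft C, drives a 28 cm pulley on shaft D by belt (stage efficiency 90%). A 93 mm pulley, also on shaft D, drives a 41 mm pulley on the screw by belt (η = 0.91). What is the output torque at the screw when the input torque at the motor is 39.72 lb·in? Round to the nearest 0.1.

Gear mesh: ratio = 145/47 = 3.0851; torque at shaft B = 39.72 × 3.0851 × 0.98 = 120.09 lb·in.
Gear mesh: ratio = 36/48 = 0.75; torque at shaft C = 120.09 × 0.75 × 0.96 = 86.465 lb·in.
Belt: ratio = 28/15 = 1.8667; torque at shaft D = 86.465 × 1.8667 × 0.90 = 145.26 lb·in.
Belt: ratio = 41/93 = 0.44086; torque at the screw = 145.26 × 0.44086 × 0.91 = 58.276 lb·in.

58.3 lb·in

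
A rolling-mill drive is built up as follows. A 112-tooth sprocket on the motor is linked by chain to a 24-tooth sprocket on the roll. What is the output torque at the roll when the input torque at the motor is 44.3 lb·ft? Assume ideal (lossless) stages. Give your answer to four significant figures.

chain 24/112 = 0.21429 → τ = 44.3·0.21429 = 9.4929 lb·ft

9.493 lb·ft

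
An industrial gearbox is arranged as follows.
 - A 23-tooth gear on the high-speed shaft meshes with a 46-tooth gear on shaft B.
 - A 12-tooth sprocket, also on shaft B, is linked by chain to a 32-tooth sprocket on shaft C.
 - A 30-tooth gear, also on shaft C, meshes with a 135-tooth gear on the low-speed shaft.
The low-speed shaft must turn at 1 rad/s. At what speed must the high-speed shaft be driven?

24 rad/s

Overall ratio R = 2 × 2.6667 × 4.5 = 24.
Required input speed = output speed × R = 1 × 24 = 24 rad/s.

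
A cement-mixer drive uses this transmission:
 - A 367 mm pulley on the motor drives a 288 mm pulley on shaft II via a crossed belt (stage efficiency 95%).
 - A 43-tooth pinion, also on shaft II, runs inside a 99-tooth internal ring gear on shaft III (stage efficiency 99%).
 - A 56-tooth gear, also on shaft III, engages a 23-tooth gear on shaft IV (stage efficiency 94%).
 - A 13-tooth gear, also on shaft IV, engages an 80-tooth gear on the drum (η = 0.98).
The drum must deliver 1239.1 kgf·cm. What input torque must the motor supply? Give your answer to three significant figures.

Overall ratio R = 0.78474 × 2.3023 × 0.41071 × 6.1538 = 4.5665; overall efficiency η = 0.95 × 0.99 × 0.94 × 0.98 = 0.8664.
Input torque = output torque / (R × η) = 1239.1 / (4.5665 × 0.8664) = 313.19 kgf·cm.

313 kgf·cm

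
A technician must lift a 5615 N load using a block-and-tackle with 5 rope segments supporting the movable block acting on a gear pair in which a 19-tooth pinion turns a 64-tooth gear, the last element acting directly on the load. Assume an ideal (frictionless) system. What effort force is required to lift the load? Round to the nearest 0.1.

Block-and-tackle MA = number of supporting rope parts = 5.
Gear pair MA = 64/19 = 3.3684.
Combined ideal MA = 5 × 3.3684 = 16.842.
Effort = load / MA = 5615 / 16.842 = 333.39 N.

333.4 N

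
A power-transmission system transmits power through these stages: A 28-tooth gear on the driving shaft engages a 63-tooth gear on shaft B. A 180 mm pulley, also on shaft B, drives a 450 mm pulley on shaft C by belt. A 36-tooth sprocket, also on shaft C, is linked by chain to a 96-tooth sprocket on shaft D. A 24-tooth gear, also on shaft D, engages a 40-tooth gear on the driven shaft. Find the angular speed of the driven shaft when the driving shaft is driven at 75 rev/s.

3 rev/s

the driving shaft → shaft B (gear mesh, 63/28): 75 ÷ 2.25 = 33.333 rev/s
shaft B → shaft C (belt, 450/180): 33.333 ÷ 2.5 = 13.333 rev/s
shaft C → shaft D (chain, 96/36): 13.333 ÷ 2.6667 = 5 rev/s
shaft D → the driven shaft (gear mesh, 40/24): 5 ÷ 1.6667 = 3 rev/s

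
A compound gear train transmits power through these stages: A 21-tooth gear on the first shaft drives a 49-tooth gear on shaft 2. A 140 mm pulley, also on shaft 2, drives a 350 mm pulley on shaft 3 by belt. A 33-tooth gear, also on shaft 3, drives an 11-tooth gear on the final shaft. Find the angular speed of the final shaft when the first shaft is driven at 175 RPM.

gear mesh 49/21 = 2.3333 → 175/2.3333 = 75 RPM
belt 350/140 = 2.5 → 75/2.5 = 30 RPM
gear mesh 11/33 = 0.33333 → 30/0.33333 = 90 RPM

90 RPM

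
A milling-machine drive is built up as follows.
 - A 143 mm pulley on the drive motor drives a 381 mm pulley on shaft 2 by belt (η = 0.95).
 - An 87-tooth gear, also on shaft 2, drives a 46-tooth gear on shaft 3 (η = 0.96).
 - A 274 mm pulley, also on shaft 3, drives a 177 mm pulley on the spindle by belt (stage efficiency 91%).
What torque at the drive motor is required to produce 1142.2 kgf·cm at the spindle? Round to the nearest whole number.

1512 kgf·cm

Overall ratio R = 2.6643 × 0.52874 × 0.64599 = 0.91002; overall efficiency η = 0.95 × 0.96 × 0.91 = 0.8299.
Input torque = output torque / (R × η) = 1142.2 / (0.91002 × 0.8299) = 1512.4 kgf·cm.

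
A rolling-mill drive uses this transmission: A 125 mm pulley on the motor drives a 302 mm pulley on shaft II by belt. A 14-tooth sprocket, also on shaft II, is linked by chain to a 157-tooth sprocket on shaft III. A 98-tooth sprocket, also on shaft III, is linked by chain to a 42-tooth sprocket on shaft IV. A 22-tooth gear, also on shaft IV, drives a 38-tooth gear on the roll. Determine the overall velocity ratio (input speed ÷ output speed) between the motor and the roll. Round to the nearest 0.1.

20.1

Each stage contributes driven/driver: belt 302/125 = 2.416, chain 157/14 = 11.214, chain 42/98 = 0.42857, gear mesh 38/22 = 1.7273.
Overall: 2.416 × 11.214 × 0.42857 × 1.7273 = 20.056.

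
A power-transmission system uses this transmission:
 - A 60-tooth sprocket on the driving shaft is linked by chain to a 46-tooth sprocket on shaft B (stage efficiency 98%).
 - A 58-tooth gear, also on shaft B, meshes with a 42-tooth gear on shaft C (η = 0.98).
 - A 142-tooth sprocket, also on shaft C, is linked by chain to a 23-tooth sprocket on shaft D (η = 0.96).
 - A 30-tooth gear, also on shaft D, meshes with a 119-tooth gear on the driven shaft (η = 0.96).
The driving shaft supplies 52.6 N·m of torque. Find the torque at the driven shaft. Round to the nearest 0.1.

16.6 N·m

After the chain (46/60): 52.6 × 0.76667 × 0.98 = 39.52 N·m
After the gear mesh (42/58): 39.52 × 0.72414 × 0.98 = 28.046 N·m
After the chain (23/142): 28.046 × 0.16197 × 0.96 = 4.3609 N·m
After the gear mesh (119/30): 4.3609 × 3.9667 × 0.96 = 16.606 N·m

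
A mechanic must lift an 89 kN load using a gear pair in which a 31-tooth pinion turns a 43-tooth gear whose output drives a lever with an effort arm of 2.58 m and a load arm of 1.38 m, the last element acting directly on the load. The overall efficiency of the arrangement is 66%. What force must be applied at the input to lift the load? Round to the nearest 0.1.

52.0 kN

Gear pair MA = 43/31 = 1.3871.
Lever MA = effort arm / load arm = 2.58/1.38 = 1.8696.
Combined ideal MA = 1.3871 × 1.8696 = 2.5933.
Actual MA = 2.5933 × 0.66 = 1.7116.
Effort = load / actual MA = 89 / 1.7116 = 51.999 kN.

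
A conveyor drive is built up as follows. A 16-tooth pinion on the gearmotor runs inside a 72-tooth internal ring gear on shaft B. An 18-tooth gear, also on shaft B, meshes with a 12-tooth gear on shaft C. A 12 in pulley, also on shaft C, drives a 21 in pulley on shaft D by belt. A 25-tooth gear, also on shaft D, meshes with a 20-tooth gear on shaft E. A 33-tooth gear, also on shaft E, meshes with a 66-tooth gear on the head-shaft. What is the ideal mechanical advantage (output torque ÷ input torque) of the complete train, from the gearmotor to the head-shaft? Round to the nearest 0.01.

8.40

Each stage contributes driven/driver: internal gear 72/16 = 4.5, gear mesh 12/18 = 0.66667, belt 21/12 = 1.75, gear mesh 20/25 = 0.8, gear mesh 66/33 = 2.
Overall: 4.5 × 0.66667 × 1.75 × 0.8 × 2 = 8.4.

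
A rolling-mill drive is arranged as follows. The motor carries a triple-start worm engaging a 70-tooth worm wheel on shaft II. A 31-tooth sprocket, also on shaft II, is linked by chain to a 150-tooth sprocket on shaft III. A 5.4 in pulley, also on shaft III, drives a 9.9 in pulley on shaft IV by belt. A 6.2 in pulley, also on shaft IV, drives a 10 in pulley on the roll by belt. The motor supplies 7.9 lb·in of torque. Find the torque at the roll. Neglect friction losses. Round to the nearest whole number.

After the worm (70/3): 7.9 × 23.333 = 184.33 lb·in
After the chain (150/31): 184.33 × 4.8387 = 891.94 lb·in
After the belt (9.9/5.4): 891.94 × 1.8333 = 1635.2 lb·in
After the belt (10/6.2): 1635.2 × 1.6129 = 2637.4 lb·in

2637 lb·in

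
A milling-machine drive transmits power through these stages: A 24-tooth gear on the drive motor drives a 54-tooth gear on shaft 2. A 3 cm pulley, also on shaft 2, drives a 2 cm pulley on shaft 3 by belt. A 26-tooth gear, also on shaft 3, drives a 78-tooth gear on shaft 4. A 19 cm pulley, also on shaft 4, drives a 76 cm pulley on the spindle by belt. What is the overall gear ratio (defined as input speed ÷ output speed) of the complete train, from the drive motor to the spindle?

Each stage contributes driven/driver: gear mesh 54/24 = 2.25, belt 2/3 = 0.66667, gear mesh 78/26 = 3, belt 76/19 = 4.
Overall: 2.25 × 0.66667 × 3 × 4 = 18.

18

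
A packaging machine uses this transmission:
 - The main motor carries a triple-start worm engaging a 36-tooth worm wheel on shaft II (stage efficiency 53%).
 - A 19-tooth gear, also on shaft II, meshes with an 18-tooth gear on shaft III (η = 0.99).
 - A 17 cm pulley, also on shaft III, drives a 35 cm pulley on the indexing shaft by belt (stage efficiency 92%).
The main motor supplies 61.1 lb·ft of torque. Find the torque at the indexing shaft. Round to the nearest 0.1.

690.3 lb·ft

Worm: ratio = 36/3 = 12; torque at shaft II = 61.1 × 12 × 0.53 = 388.6 lb·ft.
Gear mesh: ratio = 18/19 = 0.94737; torque at shaft III = 388.6 × 0.94737 × 0.99 = 364.46 lb·ft.
Belt: ratio = 35/17 = 2.0588; torque at the indexing shaft = 364.46 × 2.0588 × 0.92 = 690.33 lb·ft.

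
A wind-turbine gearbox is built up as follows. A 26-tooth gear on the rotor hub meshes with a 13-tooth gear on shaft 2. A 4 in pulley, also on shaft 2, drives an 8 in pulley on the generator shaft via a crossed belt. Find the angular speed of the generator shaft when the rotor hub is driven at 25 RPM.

the rotor hub → shaft 2 (gear mesh, 13/26): 25 ÷ 0.5 = 50 RPM
shaft 2 → the generator shaft (belt, 8/4): 50 ÷ 2 = 25 RPM

25 RPM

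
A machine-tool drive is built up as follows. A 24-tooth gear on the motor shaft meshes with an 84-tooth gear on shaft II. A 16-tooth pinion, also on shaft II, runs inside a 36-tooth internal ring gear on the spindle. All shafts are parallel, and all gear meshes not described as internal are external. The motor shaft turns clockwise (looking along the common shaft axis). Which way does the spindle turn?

anticlockwise

the motor shaft → shaft II: external mesh, 1 reversal → CCW.
shaft II → the spindle: internal mesh, same direction → CCW.
1 reversal in total — an odd number — so the spindle turns opposite to the motor shaft.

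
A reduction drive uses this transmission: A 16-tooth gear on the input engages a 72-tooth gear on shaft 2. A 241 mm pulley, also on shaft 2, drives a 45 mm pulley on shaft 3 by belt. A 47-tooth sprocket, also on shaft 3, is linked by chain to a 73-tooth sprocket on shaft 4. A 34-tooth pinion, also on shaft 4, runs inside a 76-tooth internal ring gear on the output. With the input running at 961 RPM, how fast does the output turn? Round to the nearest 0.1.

329.4 RPM

the input → shaft 2 (gear mesh, 72/16): 961 ÷ 4.5 = 213.56 RPM
shaft 2 → shaft 3 (belt, 45/241): 213.56 ÷ 0.18672 = 1143.7 RPM
shaft 3 → shaft 4 (chain, 73/47): 1143.7 ÷ 1.5532 = 736.36 RPM
shaft 4 → the output (internal gear, 76/34): 736.36 ÷ 2.2353 = 329.42 RPM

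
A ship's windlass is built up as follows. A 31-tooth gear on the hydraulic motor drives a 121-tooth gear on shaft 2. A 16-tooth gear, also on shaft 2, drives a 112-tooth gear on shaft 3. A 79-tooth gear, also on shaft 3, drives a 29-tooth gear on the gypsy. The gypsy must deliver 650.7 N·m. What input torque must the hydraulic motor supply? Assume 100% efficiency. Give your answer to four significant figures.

Overall ratio R = 3.9032 × 7 × 0.36709 = 10.03.
Input torque = output torque / R = 650.7 / 10.03 = 64.877 N·m.

64.88 N·m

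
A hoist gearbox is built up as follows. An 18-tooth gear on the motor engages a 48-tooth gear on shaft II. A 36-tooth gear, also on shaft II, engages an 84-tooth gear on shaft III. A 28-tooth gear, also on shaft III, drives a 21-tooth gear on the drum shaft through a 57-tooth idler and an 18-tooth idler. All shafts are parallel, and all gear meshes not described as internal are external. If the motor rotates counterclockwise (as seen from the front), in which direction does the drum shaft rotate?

the motor → shaft II: external mesh, 1 reversal → CW.
shaft II → shaft III: external mesh, 1 reversal → CCW.
shaft III → the drum shaft: driver → idler → idler → driven is 3 external meshes, 3 reversals → CW.
5 reversals in total — an odd number — so the drum shaft turns opposite to the motor.

clockwise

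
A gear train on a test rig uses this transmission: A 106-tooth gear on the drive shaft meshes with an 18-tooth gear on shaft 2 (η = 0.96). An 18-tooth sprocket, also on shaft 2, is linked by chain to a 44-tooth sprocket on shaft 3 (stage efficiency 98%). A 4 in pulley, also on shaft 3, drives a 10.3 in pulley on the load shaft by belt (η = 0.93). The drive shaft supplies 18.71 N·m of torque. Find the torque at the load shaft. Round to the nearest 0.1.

Gear mesh: ratio = 18/106 = 0.16981; torque at shaft 2 = 18.71 × 0.16981 × 0.96 = 3.0501 N·m.
Chain: ratio = 44/18 = 2.4444; torque at shaft 3 = 3.0501 × 2.4444 × 0.98 = 7.3066 N·m.
Belt: ratio = 10.3/4 = 2.575; torque at the load shaft = 7.3066 × 2.575 × 0.93 = 17.498 N·m.

17.5 N·m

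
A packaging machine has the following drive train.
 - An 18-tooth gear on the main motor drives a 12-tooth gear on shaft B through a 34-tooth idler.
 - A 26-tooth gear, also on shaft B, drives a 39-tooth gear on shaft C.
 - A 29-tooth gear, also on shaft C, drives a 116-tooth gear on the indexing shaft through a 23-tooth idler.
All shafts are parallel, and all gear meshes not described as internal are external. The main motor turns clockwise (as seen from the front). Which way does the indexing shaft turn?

the main motor → shaft B: driver → idler → driven is 2 external meshes, 2 reversals → CW.
shaft B → shaft C: external mesh, 1 reversal → CCW.
shaft C → the indexing shaft: driver → idler → driven is 2 external meshes, 2 reversals → CCW.
5 reversals in total — an odd number — so the indexing shaft turns opposite to the main motor.

counterclockwise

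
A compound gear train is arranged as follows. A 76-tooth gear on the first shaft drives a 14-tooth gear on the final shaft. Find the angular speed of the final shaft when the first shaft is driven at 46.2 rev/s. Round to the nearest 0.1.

250.8 rev/s

Gear mesh: ratio = 14/76 = 0.18421, so the final shaft turns at 46.2 / 0.18421 = 250.8 rev/s.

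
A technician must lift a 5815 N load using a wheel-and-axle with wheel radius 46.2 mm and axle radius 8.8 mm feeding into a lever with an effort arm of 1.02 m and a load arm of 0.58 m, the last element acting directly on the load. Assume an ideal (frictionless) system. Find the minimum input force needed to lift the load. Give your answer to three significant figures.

Wheel-and-axle MA = R/r = 46.2/8.8 = 5.25.
Lever MA = effort arm / load arm = 1.02/0.58 = 1.7586.
Combined ideal MA = 5.25 × 1.7586 = 9.2328.
Effort = load / MA = 5815 / 9.2328 = 629.82 N.

630 N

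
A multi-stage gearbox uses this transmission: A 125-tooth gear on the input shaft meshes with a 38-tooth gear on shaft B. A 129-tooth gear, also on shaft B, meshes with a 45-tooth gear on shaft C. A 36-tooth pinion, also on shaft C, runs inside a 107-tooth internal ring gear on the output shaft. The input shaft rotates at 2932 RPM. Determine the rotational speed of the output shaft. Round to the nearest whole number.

the input shaft → shaft B (gear mesh, 38/125): 2932 ÷ 0.304 = 9644.7 RPM
shaft B → shaft C (gear mesh, 45/129): 9644.7 ÷ 0.34884 = 27648 RPM
shaft C → the output shaft (internal gear, 107/36): 27648 ÷ 2.9722 = 9302.2 RPM

9302 RPM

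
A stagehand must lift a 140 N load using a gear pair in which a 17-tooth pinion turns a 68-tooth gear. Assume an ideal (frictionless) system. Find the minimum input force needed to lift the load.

Gear pair MA = 68/17 = 4.
Effort = load / MA = 140 / 4 = 35 N.

35 N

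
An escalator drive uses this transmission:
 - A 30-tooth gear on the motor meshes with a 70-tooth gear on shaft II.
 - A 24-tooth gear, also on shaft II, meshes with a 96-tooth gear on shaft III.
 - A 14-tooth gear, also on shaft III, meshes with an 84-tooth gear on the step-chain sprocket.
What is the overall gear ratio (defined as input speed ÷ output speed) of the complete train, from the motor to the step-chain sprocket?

Each stage contributes driven/driver: gear mesh 70/30 = 2.3333, gear mesh 96/24 = 4, gear mesh 84/14 = 6.
Overall: 2.3333 × 4 × 6 = 56.

56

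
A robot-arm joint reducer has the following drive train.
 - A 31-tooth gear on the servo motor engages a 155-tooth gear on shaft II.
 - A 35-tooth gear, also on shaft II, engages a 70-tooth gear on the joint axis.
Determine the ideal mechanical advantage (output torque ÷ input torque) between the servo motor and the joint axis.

10

Each stage contributes driven/driver: gear mesh 155/31 = 5, gear mesh 70/35 = 2.
Overall: 5 × 2 = 10.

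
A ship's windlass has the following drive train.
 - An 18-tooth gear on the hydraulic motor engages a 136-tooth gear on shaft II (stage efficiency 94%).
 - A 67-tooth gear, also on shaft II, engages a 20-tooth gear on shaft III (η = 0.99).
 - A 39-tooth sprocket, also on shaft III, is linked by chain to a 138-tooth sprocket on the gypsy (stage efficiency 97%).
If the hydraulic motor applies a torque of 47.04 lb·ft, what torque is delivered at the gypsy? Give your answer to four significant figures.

gear mesh 136/18 = 7.5556 → τ = 47.04·7.5556·0.94 = 334.09 lb·ft
gear mesh 20/67 = 0.29851 → τ = 334.09·0.29851·0.99 = 98.731 lb·ft
chain 138/39 = 3.5385 → τ = 98.731·3.5385·0.97 = 338.87 lb·ft

338.9 lb·ft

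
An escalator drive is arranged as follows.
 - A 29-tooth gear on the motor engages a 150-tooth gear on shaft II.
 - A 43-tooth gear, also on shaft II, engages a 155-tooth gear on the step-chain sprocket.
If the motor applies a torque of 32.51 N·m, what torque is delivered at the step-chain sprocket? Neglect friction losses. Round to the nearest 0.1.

606.1 N·m

gear mesh 150/29 = 5.1724 → τ = 32.51·5.1724 = 168.16 N·m
gear mesh 155/43 = 3.6047 → τ = 168.16·3.6047 = 606.14 N·m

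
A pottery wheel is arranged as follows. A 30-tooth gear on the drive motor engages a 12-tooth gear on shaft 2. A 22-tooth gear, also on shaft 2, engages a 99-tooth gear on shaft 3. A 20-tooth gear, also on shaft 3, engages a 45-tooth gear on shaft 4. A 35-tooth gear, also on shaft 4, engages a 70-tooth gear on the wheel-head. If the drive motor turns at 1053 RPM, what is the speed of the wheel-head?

130 RPM

gear mesh 12/30 = 0.4 → 1053/0.4 = 2632.5 RPM
gear mesh 99/22 = 4.5 → 2632.5/4.5 = 585 RPM
gear mesh 45/20 = 2.25 → 585/2.25 = 260 RPM
gear mesh 70/35 = 2 → 260/2 = 130 RPM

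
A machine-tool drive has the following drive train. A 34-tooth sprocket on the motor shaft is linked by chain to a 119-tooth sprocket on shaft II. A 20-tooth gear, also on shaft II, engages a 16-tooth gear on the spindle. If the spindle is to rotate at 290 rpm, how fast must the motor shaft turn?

Overall ratio R = 3.5 × 0.8 = 2.8.
Required input speed = output speed × R = 290 × 2.8 = 812 rpm.

812 rpm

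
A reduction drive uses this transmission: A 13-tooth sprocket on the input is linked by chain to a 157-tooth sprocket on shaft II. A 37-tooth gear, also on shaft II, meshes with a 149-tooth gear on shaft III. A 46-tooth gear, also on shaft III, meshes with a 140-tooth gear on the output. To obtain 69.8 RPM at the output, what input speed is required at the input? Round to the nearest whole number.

10332 RPM

Overall ratio R = 12.077 × 4.027 × 3.0435 = 148.02.
Required input speed = output speed × R = 69.8 × 148.02 = 10332 RPM.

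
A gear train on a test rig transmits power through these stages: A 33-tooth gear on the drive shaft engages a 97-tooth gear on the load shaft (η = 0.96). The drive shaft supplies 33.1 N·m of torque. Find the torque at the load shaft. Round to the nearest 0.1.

After the gear mesh (97/33): 33.1 × 2.9394 × 0.96 = 93.402 N·m

93.4 N·m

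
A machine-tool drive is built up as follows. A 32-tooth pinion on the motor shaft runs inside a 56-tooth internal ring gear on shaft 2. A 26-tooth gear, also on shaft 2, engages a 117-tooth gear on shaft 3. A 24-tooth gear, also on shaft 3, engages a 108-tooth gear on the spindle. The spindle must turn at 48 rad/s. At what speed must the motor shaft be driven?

1701 rad/s

Overall ratio R = 1.75 × 4.5 × 4.5 = 35.438.
Required input speed = output speed × R = 48 × 35.438 = 1701 rad/s.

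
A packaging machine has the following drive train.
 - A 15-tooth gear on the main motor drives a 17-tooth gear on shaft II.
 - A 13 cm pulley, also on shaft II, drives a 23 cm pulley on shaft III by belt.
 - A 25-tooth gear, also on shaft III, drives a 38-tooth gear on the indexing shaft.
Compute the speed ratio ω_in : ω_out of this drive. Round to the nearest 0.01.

3.05

Each stage contributes driven/driver: gear mesh 17/15 = 1.1333, belt 23/13 = 1.7692, gear mesh 38/25 = 1.52.
Overall: 1.1333 × 1.7692 × 1.52 = 3.0478.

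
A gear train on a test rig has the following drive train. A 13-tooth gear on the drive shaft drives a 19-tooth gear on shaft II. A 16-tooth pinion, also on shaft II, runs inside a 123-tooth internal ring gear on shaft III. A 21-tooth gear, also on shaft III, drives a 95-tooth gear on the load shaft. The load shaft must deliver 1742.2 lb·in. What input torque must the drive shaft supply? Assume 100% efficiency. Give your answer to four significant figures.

Overall ratio R = 1.4615 × 7.6875 × 4.5238 = 50.828.
Input torque = output torque / R = 1742.2 / 50.828 = 34.277 lb·in.

34.28 lb·in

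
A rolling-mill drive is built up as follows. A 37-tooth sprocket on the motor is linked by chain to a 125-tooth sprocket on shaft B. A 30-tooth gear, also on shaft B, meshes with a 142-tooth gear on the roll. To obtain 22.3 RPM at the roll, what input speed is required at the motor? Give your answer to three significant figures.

357 RPM

Overall ratio R = 3.3784 × 4.7333 = 15.991.
Required input speed = output speed × R = 22.3 × 15.991 = 356.6 RPM.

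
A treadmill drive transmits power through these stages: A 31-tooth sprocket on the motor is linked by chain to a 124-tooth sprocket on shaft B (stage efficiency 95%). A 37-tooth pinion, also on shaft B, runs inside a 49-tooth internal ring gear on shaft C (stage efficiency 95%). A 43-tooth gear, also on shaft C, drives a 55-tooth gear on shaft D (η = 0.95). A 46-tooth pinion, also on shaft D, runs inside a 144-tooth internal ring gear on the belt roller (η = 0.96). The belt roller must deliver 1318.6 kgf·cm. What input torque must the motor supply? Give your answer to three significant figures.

Overall ratio R = 4 × 1.3243 × 1.2791 × 3.1304 = 21.211; overall efficiency η = 0.95 × 0.95 × 0.95 × 0.96 = 0.8231.
Input torque = output torque / (R × η) = 1318.6 / (21.211 × 0.8231) = 75.53 kgf·cm.

75.5 kgf·cm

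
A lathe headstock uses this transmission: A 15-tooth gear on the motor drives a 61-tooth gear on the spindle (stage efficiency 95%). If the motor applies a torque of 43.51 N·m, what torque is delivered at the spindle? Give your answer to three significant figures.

168 N·m

gear mesh 61/15 = 4.0667 → τ = 43.51·4.0667·0.95 = 168.09 N·m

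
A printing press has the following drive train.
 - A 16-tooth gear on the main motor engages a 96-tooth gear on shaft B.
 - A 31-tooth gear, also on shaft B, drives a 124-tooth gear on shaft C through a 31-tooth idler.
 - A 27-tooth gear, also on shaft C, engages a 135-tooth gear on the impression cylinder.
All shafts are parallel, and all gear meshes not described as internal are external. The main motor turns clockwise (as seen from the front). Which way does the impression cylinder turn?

clockwise

the main motor → shaft B: external mesh, 1 reversal → CCW.
shaft B → shaft C: driver → idler → driven is 2 external meshes, 2 reversals → CCW.
shaft C → the impression cylinder: external mesh, 1 reversal → CW.
4 reversals in total — an even number — so the impression cylinder turns the same way as the main motor.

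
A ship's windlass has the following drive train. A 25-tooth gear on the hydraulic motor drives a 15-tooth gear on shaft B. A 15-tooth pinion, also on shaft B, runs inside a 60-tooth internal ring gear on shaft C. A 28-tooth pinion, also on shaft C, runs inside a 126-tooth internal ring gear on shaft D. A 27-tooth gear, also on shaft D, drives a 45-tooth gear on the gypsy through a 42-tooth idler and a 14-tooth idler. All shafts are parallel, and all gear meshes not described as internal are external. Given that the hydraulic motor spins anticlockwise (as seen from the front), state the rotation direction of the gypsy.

the hydraulic motor → shaft B: external mesh, 1 reversal → CW.
shaft B → shaft C: internal mesh, same direction → CW.
shaft C → shaft D: internal mesh, same direction → CW.
shaft D → the gypsy: driver → idler → idler → driven is 3 external meshes, 3 reversals → CCW.
4 reversals in total — an even number — so the gypsy turns the same way as the hydraulic motor.

anticlockwise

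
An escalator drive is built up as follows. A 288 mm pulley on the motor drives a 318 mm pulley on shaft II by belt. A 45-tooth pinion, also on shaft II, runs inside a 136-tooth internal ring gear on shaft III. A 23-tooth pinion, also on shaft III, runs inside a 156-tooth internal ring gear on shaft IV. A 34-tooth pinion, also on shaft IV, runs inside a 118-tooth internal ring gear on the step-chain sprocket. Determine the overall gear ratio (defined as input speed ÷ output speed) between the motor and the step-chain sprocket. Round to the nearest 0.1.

Each stage contributes driven/driver: belt 318/288 = 1.1042, internal gear 136/45 = 3.0222, internal gear 156/23 = 6.7826, internal gear 118/34 = 3.4706.
Overall: 1.1042 × 3.0222 × 6.7826 × 3.4706 = 78.553.

78.6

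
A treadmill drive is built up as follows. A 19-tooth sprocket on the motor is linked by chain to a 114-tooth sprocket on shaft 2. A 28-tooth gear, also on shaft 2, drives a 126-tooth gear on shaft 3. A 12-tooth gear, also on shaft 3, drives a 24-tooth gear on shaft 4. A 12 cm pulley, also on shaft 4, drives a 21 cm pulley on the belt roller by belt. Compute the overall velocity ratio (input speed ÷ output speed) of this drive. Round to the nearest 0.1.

94.5

Each stage contributes driven/driver: chain 114/19 = 6, gear mesh 126/28 = 4.5, gear mesh 24/12 = 2, belt 21/12 = 1.75.
Overall: 6 × 4.5 × 2 × 1.75 = 94.5.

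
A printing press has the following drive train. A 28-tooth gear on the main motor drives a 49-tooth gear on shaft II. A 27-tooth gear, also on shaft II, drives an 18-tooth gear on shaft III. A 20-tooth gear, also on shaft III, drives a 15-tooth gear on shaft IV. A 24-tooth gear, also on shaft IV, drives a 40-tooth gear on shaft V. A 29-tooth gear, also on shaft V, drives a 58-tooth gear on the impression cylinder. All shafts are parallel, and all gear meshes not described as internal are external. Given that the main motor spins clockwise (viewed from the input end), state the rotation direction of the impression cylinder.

counterclockwise

the main motor → shaft II: external mesh, 1 reversal → CCW.
shaft II → shaft III: external mesh, 1 reversal → CW.
shaft III → shaft IV: external mesh, 1 reversal → CCW.
shaft IV → shaft V: external mesh, 1 reversal → CW.
shaft V → the impression cylinder: external mesh, 1 reversal → CCW.
5 reversals in total — an odd number — so the impression cylinder turns opposite to the main motor.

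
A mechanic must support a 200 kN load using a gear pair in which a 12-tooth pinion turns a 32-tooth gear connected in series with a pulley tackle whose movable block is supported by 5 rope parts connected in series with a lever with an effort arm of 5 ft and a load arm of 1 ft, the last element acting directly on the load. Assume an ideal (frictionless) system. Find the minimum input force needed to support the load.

Gear pair MA = 32/12 = 2.6667.
Block-and-tackle MA = number of supporting rope parts = 5.
Lever MA = effort arm / load arm = 5/1 = 5.
Combined ideal MA = 2.6667 × 5 × 5 = 66.667.
Effort = load / MA = 200 / 66.667 = 3 kN.

3 kN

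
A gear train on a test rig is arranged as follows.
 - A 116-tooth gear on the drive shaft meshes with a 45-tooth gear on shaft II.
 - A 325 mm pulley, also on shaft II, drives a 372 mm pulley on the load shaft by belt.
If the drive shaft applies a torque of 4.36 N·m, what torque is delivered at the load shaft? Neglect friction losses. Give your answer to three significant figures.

1.94 N·m

Gear mesh: ratio = 45/116 = 0.38793; torque at shaft II = 4.36 × 0.38793 = 1.6914 N·m.
Belt: ratio = 372/325 = 1.1446; torque at the load shaft = 1.6914 × 1.1446 = 1.936 N·m.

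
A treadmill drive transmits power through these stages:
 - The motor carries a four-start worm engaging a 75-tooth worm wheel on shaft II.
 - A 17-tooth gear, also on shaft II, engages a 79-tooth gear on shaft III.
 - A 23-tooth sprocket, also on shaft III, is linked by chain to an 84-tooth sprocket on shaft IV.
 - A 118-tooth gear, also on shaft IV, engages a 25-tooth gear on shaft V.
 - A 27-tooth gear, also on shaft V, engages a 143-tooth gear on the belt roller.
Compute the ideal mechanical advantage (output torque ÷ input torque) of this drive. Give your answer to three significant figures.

Each stage contributes driven/driver: worm 75/4 = 18.75, gear mesh 79/17 = 4.6471, chain 84/23 = 3.6522, gear mesh 25/118 = 0.21186, gear mesh 143/27 = 5.2963.
Overall: 18.75 × 4.6471 × 3.6522 × 0.21186 × 5.2963 = 357.08.

357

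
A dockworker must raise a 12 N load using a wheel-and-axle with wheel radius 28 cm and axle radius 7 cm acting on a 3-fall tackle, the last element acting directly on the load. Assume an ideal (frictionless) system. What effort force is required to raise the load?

1 N

Wheel-and-axle MA = R/r = 28/7 = 4.
Block-and-tackle MA = number of supporting rope parts = 3.
Combined ideal MA = 4 × 3 = 12.
Effort = load / MA = 12 / 12 = 1 N.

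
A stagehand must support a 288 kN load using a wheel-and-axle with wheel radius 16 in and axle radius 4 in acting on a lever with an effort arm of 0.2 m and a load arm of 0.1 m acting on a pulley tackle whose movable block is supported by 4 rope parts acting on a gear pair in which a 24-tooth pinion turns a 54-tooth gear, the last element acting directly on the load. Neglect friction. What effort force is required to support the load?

4 kN

Wheel-and-axle MA = R/r = 16/4 = 4.
Lever MA = effort arm / load arm = 0.2/0.1 = 2.
Block-and-tackle MA = number of supporting rope parts = 4.
Gear pair MA = 54/24 = 2.25.
Combined ideal MA = 4 × 2 × 4 × 2.25 = 72.
Effort = load / MA = 288 / 72 = 4 kN.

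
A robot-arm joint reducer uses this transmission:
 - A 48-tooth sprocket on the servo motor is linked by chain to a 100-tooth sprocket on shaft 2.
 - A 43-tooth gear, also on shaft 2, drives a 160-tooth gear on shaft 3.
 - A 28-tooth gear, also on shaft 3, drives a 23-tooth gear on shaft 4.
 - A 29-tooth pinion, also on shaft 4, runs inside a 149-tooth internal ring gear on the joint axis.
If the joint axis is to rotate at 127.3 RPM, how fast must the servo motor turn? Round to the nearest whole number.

Overall ratio R = 2.0833 × 3.7209 × 0.82143 × 5.1379 = 32.717.
Required input speed = output speed × R = 127.3 × 32.717 = 4164.8 RPM.

4165 RPM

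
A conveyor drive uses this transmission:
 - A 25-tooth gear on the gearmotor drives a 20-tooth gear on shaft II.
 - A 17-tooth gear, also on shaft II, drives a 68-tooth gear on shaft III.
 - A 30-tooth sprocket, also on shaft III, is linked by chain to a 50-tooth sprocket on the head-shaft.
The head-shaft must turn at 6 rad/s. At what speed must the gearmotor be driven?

Overall ratio R = 0.8 × 4 × 1.6667 = 5.3333.
Required input speed = output speed × R = 6 × 5.3333 = 32 rad/s.

32 rad/s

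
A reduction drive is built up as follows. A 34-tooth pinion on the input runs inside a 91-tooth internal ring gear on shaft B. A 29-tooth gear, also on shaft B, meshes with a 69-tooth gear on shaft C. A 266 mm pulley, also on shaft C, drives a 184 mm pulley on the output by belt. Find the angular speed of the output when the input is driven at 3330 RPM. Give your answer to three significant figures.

756 RPM

the input → shaft B (internal gear, 91/34): 3330 ÷ 2.6765 = 1244.2 RPM
shaft B → shaft C (gear mesh, 69/29): 1244.2 ÷ 2.3793 = 522.91 RPM
shaft C → the output (belt, 184/266): 522.91 ÷ 0.69173 = 755.95 RPM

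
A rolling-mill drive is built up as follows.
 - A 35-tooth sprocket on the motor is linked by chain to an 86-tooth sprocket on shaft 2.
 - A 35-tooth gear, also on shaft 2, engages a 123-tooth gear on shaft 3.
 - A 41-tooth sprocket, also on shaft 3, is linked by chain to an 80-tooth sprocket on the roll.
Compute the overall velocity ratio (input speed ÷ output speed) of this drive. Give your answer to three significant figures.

16.8

Each stage contributes driven/driver: chain 86/35 = 2.4571, gear mesh 123/35 = 3.5143, chain 80/41 = 1.9512.
Overall: 2.4571 × 3.5143 × 1.9512 = 16.849.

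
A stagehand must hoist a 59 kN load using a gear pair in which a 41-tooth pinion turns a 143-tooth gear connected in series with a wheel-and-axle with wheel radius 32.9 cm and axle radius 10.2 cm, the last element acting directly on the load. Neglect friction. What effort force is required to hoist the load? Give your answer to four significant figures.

Gear pair MA = 143/41 = 3.4878.
Wheel-and-axle MA = R/r = 32.9/10.2 = 3.2255.
Combined ideal MA = 3.4878 × 3.2255 = 11.25.
Effort = load / MA = 59 / 11.25 = 5.2445 kN.

5.245 kN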